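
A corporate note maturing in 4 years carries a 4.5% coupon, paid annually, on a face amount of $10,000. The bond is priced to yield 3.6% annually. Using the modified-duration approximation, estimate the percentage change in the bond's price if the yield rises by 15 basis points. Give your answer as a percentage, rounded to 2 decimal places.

Periodic yield y = 0.036. Modified duration first:
  t   CF        PV=CF/(1+0.036)^t    t·PV
  1       450.00       434.3629       434.3629
  2       450.00       419.2692       838.5385
  3       450.00       404.7000     1,214.1001
  4    10,450.00     9,071.4616    36,285.8466
  Σ                 10,329.7939    38,772.8481
P = 10,329.7939; D_Mac = 3.75350 yrs; D_mod = 3.75350/(1+0.036) = 3.62307 yrs.
ΔP/P ≈ -D_mod · Δy = -3.62307 × (+0.0015) = -0.005435 = -0.5435%.

-0.54%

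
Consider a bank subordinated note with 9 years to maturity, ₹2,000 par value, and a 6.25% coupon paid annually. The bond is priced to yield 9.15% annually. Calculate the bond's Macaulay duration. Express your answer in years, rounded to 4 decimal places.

6.9390 years

Periodic yield y = 0.0915. Discount each cash flow and weight by its year:
  t   CF        PV=CF/(1+0.0915)^t    t·PV
  1       125.00       114.5213       114.5213
  2       125.00       104.9210       209.8421
  3       125.00        96.1255       288.3766
  4       125.00        88.0674       352.2695
  5       125.00        80.6847       403.4236
  6       125.00        73.9210       443.5257
  7       125.00        67.7242       474.0693
  8       125.00        62.0469       496.3752
  9     2,125.00       966.3741     8,697.3667
  Σ                  1,654.3861    11,479.7701
Price P = Σ PV = 1,654.3861.
Macaulay duration = Σ(t·PV) / P = 11,479.7701 / 1,654.3861 = 6.93899 years.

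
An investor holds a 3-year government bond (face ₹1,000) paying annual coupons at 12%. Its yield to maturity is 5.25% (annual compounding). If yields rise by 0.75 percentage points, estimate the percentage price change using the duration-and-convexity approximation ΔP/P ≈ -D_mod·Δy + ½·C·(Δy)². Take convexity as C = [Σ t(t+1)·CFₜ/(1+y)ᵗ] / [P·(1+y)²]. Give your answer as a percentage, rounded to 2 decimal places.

With y = 0.0525:
  t   CF        PV=CF/(1+0.0525)^t    t·PV        t(t+1)·PV
  1       120.00       114.0143       114.0143         228.0285
  2       120.00       108.3271       216.6542         649.9625
  3     1,120.00       960.6202     2,881.8606      11,527.4423
  Σ                  1,182.9615     3,212.5290      12,405.4332
P = 1,182.9615; D_Mac = 2.71567 yrs; D_mod = 2.58021 yrs; C = 9.46667.
Duration effect: -2.58021 × (+0.0075) = -0.019352
Convexity effect: 0.5 × 9.46667 × (0.0075)² = +0.0002663
ΔP/P ≈ -0.019352 + 0.0002663 = -0.019085 = -1.9085%.

-1.91%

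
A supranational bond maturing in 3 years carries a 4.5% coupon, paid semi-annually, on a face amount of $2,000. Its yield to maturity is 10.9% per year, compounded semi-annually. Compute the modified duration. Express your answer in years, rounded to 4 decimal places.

Periodic yield y = 0.0545. First find Macaulay duration:
  t   CF        PV=CF/(1+0.0545)^t    t·PV
  1        45.00        42.6743        42.6743
  2        45.00        40.4687        80.9374
  3        45.00        38.3772       115.1315
  4        45.00        36.3937       145.5748
  5        45.00        34.5128       172.5638
  6     2,045.00     1,487.3522     8,924.1129
  Σ                  1,679.7787     9,480.9946
P = 1,679.7787; Macaulay duration = 9,480.9946 / 1,679.7787 = 5.64419 half-year periods = 2.82210 years.
Modified duration = D_Mac / (1 + y) = 2.82210 / 1.0545 = 2.67624 years.

2.6762 years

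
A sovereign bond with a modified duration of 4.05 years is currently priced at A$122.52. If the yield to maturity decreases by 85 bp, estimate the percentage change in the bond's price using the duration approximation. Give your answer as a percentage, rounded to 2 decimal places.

+3.44%

Duration approximation: ΔP/P ≈ -D_mod · Δy = -4.05 × (-0.0085) = +0.034425.
As a percentage: +3.4425%.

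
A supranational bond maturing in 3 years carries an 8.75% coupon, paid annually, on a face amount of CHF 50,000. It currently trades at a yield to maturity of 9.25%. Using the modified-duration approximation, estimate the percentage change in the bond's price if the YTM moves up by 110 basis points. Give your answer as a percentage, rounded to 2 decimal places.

-2.78%

Periodic yield y = 0.0925. Modified duration first:
  t   CF        PV=CF/(1+0.0925)^t    t·PV
  1     4,375.00     4,004.5767     4,004.5767
  2     4,375.00     3,665.5164     7,331.0328
  3    54,375.00    41,699.8923   125,099.6768
  Σ                 49,369.9853   136,435.2863
P = 49,369.9853; D_Mac = 2.76353 yrs; D_mod = 2.76353/(1+0.0925) = 2.52954 yrs.
ΔP/P ≈ -D_mod · Δy = -2.52954 × (+0.011) = -0.027825 = -2.7825%.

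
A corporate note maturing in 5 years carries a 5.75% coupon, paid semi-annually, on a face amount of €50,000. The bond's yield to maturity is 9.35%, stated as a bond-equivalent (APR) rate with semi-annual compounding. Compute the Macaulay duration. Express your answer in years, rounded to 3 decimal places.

4.360 years

Periodic yield y = 0.04675. Discount each cash flow and weight by its period:
  t   CF        PV=CF/(1+0.04675)^t    t·PV
  1     1,437.50     1,373.2983     1,373.2983
  2     1,437.50     1,311.9640     2,623.9280
  3     1,437.50     1,253.3690     3,760.1070
  4     1,437.50     1,197.3910     4,789.5638
  5     1,437.50     1,143.9130     5,719.5651
  6     1,437.50     1,092.8235     6,556.9412
  7     1,437.50     1,044.0158     7,308.1105
  8     1,437.50       997.3879     7,979.1032
  9     1,437.50       952.8425     8,575.5826
  10   51,437.50    32,572.4298   325,724.2981
  Σ                 42,939.4348   374,410.4979
Price P = Σ PV = 42,939.4348.
Macaulay duration = Σ(t·PV) / P = 374,410.4979 / 42,939.4348 = 8.71950 half-year periods.
In years: 8.71950 / 2 = 4.35975 years.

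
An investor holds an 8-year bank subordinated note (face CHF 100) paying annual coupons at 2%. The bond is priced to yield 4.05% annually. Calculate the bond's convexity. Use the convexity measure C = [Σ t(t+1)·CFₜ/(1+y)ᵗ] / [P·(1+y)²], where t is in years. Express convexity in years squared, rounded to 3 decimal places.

60.161

With y = 0.0405:
  t   CF        PV=CF/(1+0.0405)^t    t·PV        t(t+1)·PV
  1         2.00         1.9222         1.9222           3.8443
  2         2.00         1.8473         3.6947          11.0840
  3         2.00         1.7754         5.3263          21.3052
  4         2.00         1.7063         6.8253          34.1265
  5         2.00         1.6399         8.1995          49.1973
  6         2.00         1.5761         9.4565          66.1952
  7         2.00         1.5147        10.6031          84.8249
  8       102.00        74.2444       593.9549       5,345.5943
  Σ                     86.2263       639.9825       5,616.1716
P = 86.2263.
Convexity = Σ t(t+1)·PV / [P·(1+y)²] = 5,616.1716 / (86.2263 × 1.082640) = 60.16118.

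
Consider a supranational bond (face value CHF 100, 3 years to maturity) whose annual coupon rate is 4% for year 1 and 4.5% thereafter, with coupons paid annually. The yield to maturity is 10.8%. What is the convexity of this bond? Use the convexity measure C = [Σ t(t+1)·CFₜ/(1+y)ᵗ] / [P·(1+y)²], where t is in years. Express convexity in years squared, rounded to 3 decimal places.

9.212

With y = 0.108:
  t   CF        PV=CF/(1+0.108)^t    t·PV        t(t+1)·PV
  1         4.00         3.6101         3.6101           7.2202
  2         4.50         3.6655         7.3310          21.9930
  3       104.50        76.8240       230.4720         921.8882
  Σ                     84.0996       241.4132         951.1014
P = 84.0996.
Convexity = Σ t(t+1)·PV / [P·(1+y)²] = 951.1014 / (84.0996 × 1.227664) = 9.21199.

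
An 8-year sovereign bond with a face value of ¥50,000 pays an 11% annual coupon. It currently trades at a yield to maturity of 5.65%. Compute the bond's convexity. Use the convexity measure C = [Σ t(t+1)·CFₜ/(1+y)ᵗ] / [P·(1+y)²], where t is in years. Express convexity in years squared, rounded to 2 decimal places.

43.69

With y = 0.0565:
  t   CF        PV=CF/(1+0.0565)^t    t·PV        t(t+1)·PV
  1     5,500.00     5,205.8684     5,205.8684      10,411.7369
  2     5,500.00     4,927.4666     9,854.9331      29,564.7994
  3     5,500.00     4,663.9532    13,991.8596      55,967.4386
  4     5,500.00     4,414.5321    17,658.1286      88,290.6430
  5     5,500.00     4,178.4497    20,892.2487     125,353.4922
  6     5,500.00     3,954.9927    23,729.9559     166,109.6915
  7     5,500.00     3,743.4857    26,204.4000     209,635.1998
  8    55,500.00    35,755.0156   286,040.1249   2,574,361.1241
  Σ                 66,843.7641   403,577.5193   3,259,694.1254
P = 66,843.7641.
Convexity = Σ t(t+1)·PV / [P·(1+y)²] = 3,259,694.1254 / (66,843.7641 × 1.116192) = 43.68949.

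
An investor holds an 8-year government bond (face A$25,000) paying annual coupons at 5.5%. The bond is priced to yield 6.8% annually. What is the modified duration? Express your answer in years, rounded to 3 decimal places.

6.198 years

Periodic yield y = 0.068. First find Macaulay duration:
  t   CF        PV=CF/(1+0.068)^t    t·PV
  1     1,375.00     1,287.4532     1,287.4532
  2     1,375.00     1,205.4805     2,410.9610
  3     1,375.00     1,128.7271     3,386.1812
  4     1,375.00     1,056.8606     4,227.4422
  5     1,375.00       989.5698     4,947.8490
  6     1,375.00       926.5635     5,559.3809
  7     1,375.00       867.5688     6,072.9817
  8    26,375.00    15,581.9730   124,655.7838
  Σ                 23,044.1964   152,548.0330
P = 23,044.1964; Macaulay duration = 152,548.0330 / 23,044.1964 = 6.61980 years.
Modified duration = D_Mac / (1 + y) = 6.61980 / 1.068 = 6.19832 years.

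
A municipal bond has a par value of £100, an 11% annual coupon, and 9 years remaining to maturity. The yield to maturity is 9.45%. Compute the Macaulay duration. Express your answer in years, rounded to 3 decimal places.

6.273 years

Periodic yield y = 0.0945. Discount each cash flow and weight by its year:
  t   CF        PV=CF/(1+0.0945)^t    t·PV
  1        11.00        10.0503        10.0503
  2        11.00         9.1825        18.3650
  3        11.00         8.3897        25.1690
  4        11.00         7.6653        30.6612
  5        11.00         7.0035        35.0174
  6        11.00         6.3988        38.3928
  7        11.00         5.8463        40.9242
  8        11.00         5.3415        42.7323
  9       111.00        49.2471       443.2243
  Σ                    109.1250       684.5366
Price P = Σ PV = 109.1250.
Macaulay duration = Σ(t·PV) / P = 684.5366 / 109.1250 = 6.27296 years.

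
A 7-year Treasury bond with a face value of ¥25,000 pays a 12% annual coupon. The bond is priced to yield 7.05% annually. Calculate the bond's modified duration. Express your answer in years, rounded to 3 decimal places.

Periodic yield y = 0.0705. First find Macaulay duration:
  t   CF        PV=CF/(1+0.0705)^t    t·PV
  1     3,000.00     2,802.4288     2,802.4288
  2     3,000.00     2,617.8690     5,235.7380
  3     3,000.00     2,445.4638     7,336.3914
  4     3,000.00     2,284.4127     9,137.6508
  5     3,000.00     2,133.9680    10,669.8399
  6     3,000.00     1,993.4311    11,960.5865
  7    28,000.00    17,380.0623   121,660.4364
  Σ                 31,657.6357   168,803.0718
P = 31,657.6357; Macaulay duration = 168,803.0718 / 31,657.6357 = 5.33214 years.
Modified duration = D_Mac / (1 + y) = 5.33214 / 1.0705 = 4.98098 years.

4.981 years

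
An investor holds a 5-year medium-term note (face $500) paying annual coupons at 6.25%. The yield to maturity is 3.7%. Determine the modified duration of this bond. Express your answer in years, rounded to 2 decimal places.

4.32 years

Periodic yield y = 0.037. First find Macaulay duration:
  t   CF        PV=CF/(1+0.037)^t    t·PV
  1        31.25        30.1350        30.1350
  2        31.25        29.0598        58.1196
  3        31.25        28.0229        84.0688
  4        31.25        27.0231       108.0924
  5       531.25       443.0015     2,215.0073
  Σ                    557.2423     2,495.4231
P = 557.2423; Macaulay duration = 2,495.4231 / 557.2423 = 4.47817 years.
Modified duration = D_Mac / (1 + y) = 4.47817 / 1.037 = 4.31839 years.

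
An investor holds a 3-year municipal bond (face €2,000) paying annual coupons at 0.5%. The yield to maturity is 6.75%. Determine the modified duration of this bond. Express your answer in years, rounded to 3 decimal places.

Periodic yield y = 0.0675. First find Macaulay duration:
  t   CF        PV=CF/(1+0.0675)^t    t·PV
  1        10.00         9.3677         9.3677
  2        10.00         8.7753        17.5507
  3     2,010.00     1,652.3133     4,956.9400
  Σ                  1,670.4564     4,983.8584
P = 1,670.4564; Macaulay duration = 4,983.8584 / 1,670.4564 = 2.98353 years.
Modified duration = D_Mac / (1 + y) = 2.98353 / 1.0675 = 2.79488 years.

2.795 years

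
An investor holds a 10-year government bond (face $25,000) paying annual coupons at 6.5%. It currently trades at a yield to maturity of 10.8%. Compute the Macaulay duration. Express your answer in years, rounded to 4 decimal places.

7.2360 years

Periodic yield y = 0.108. Discount each cash flow and weight by its year:
  t   CF        PV=CF/(1+0.108)^t    t·PV
  1     1,625.00     1,466.6065     1,466.6065
  2     1,625.00     1,323.6521     2,647.3041
  3     1,625.00     1,194.6318     3,583.8955
  4     1,625.00     1,078.1876     4,312.7503
  5     1,625.00       973.0935     4,865.4674
  6     1,625.00       878.2432     5,269.4593
  7     1,625.00       792.6383     5,548.4680
  8     1,625.00       715.3775     5,723.0201
  9     1,625.00       645.6476     5,810.8281
  10   26,625.00     9,547.5516    95,475.5156
  Σ                 18,615.6296   134,703.3150
Price P = Σ PV = 18,615.6296.
Macaulay duration = Σ(t·PV) / P = 134,703.3150 / 18,615.6296 = 7.23603 years.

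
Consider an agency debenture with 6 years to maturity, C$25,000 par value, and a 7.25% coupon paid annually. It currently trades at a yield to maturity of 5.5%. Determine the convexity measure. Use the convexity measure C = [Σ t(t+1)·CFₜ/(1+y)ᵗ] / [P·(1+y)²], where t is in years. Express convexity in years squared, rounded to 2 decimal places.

30.38

With y = 0.055:
  t   CF        PV=CF/(1+0.055)^t    t·PV        t(t+1)·PV
  1     1,812.50     1,718.0095     1,718.0095       3,436.0190
  2     1,812.50     1,628.4450     3,256.8900       9,770.6700
  3     1,812.50     1,543.5498     4,630.6493      18,522.5972
  4     1,812.50     1,463.0803     5,852.3214      29,261.6069
  5     1,812.50     1,386.8060     6,934.0301      41,604.1805
  6    26,812.50    19,445.6539   116,673.9234     816,717.4637
  Σ                 27,185.5445   139,065.8236     919,312.5373
P = 27,185.5445.
Convexity = Σ t(t+1)·PV / [P·(1+y)²] = 919,312.5373 / (27,185.5445 × 1.113025) = 30.38227.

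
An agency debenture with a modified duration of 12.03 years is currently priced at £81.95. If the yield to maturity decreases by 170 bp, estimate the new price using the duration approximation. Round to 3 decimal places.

Duration approximation: ΔP/P ≈ -D_mod · Δy = -12.03 × (-0.017) = +0.204510.
New price ≈ 81.95 × (1 + 0.204510) = 98.7095945.

£98.710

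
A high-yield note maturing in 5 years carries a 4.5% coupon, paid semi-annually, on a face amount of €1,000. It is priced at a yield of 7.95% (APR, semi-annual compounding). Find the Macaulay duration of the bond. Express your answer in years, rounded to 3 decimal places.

4.488 years

Periodic yield y = 0.03975. Discount each cash flow and weight by its period:
  t   CF        PV=CF/(1+0.03975)^t    t·PV
  1        22.50        21.6398        21.6398
  2        22.50        20.8125        41.6250
  3        22.50        20.0168        60.0505
  4        22.50        19.2516        77.0064
  5        22.50        18.5156        92.5780
  6        22.50        17.8077       106.8465
  7        22.50        17.1269       119.8886
  8        22.50        16.4722       131.7774
  9        22.50        15.8424       142.5820
  10    1,022.50       692.4271     6,924.2705
  Σ                    859.9128     7,718.2649
Price P = Σ PV = 859.9128.
Macaulay duration = Σ(t·PV) / P = 7,718.2649 / 859.9128 = 8.97564 half-year periods.
In years: 8.97564 / 2 = 4.48782 years.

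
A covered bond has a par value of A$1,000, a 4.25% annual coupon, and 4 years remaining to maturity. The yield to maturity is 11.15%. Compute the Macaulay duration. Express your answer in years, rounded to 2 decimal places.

3.73 years

Periodic yield y = 0.1115. Discount each cash flow and weight by its year:
  t   CF        PV=CF/(1+0.1115)^t    t·PV
  1        42.50        38.2366        38.2366
  2        42.50        34.4009        68.8018
  3        42.50        30.9500        92.8500
  4     1,042.50       683.0275     2,732.1100
  Σ                    786.6150     2,931.9985
Price P = Σ PV = 786.6150.
Macaulay duration = Σ(t·PV) / P = 2,931.9985 / 786.6150 = 3.72736 years.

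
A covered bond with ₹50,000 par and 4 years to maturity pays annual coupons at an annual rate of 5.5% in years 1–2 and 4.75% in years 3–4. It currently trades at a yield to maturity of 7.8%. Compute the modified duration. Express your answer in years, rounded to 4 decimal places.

3.4200 years

Periodic yield y = 0.078. First find Macaulay duration:
  t   CF        PV=CF/(1+0.078)^t    t·PV
  1     2,750.00     2,551.0204     2,551.0204
  2     2,750.00     2,366.4382     4,732.8765
  3     2,375.00     1,895.8647     5,687.5940
  4    52,375.00    38,783.6780   155,134.7120
  Σ                 45,597.0013   168,106.2029
P = 45,597.0013; Macaulay duration = 168,106.2029 / 45,597.0013 = 3.68678 years.
Modified duration = D_Mac / (1 + y) = 3.68678 / 1.078 = 3.42002 years.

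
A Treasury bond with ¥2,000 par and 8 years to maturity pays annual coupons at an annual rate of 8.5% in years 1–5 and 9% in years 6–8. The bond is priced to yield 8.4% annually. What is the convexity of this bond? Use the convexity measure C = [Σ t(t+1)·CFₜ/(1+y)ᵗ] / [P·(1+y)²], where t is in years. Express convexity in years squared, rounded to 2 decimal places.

42.53

With y = 0.084:
  t   CF        PV=CF/(1+0.084)^t    t·PV        t(t+1)·PV
  1       170.00       156.8266       156.8266         313.6531
  2       170.00       144.6740       289.3479         868.0437
  3       170.00       133.4631       400.3892       1,601.5567
  4       170.00       123.1209       492.4836       2,462.4181
  5       170.00       113.5802       567.9008       3,407.4051
  6       180.00       110.9422       665.6533       4,659.5728
  7       180.00       102.3452       716.4165       5,731.3319
  8     2,180.00     1,143.4633     9,147.7065      82,329.3587
  Σ                  2,028.4154    12,436.7244     101,373.3401
P = 2,028.4154.
Convexity = Σ t(t+1)·PV / [P·(1+y)²] = 101,373.3401 / (2,028.4154 × 1.175056) = 42.53126.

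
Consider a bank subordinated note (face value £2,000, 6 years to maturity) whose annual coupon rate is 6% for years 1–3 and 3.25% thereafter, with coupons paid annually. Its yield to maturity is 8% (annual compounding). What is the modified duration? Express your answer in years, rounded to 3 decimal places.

4.798 years

Periodic yield y = 0.08. First find Macaulay duration:
  t   CF        PV=CF/(1+0.08)^t    t·PV
  1       120.00       111.1111       111.1111
  2       120.00       102.8807       205.7613
  3       120.00        95.2599       285.7796
  4        65.00        47.7769       191.1078
  5        65.00        44.2379       221.1895
  6     2,065.00     1,301.3003     7,807.8017
  Σ                  1,702.5668     8,822.7510
P = 1,702.5668; Macaulay duration = 8,822.7510 / 1,702.5668 = 5.18203 years.
Modified duration = D_Mac / (1 + y) = 5.18203 / 1.08 = 4.79818 years.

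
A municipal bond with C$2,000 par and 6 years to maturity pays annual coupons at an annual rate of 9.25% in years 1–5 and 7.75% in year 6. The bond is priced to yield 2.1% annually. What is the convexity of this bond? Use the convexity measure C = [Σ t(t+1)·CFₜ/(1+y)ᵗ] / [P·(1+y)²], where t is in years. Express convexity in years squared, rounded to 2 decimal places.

31.78

With y = 0.021:
  t   CF        PV=CF/(1+0.021)^t    t·PV        t(t+1)·PV
  1       185.00       181.1949       181.1949         362.3898
  2       185.00       177.4681       354.9362       1,064.8085
  3       185.00       173.8179       521.4537       2,085.8148
  4       185.00       170.2428       680.9712       3,404.8561
  5       185.00       166.7412       833.7062       5,002.2371
  6     2,155.00     1,902.3605    11,414.1631      79,899.1414
  Σ                  2,771.8254    13,986.4252      91,819.2476
P = 2,771.8254.
Convexity = Σ t(t+1)·PV / [P·(1+y)²] = 91,819.2476 / (2,771.8254 × 1.042441) = 31.77725.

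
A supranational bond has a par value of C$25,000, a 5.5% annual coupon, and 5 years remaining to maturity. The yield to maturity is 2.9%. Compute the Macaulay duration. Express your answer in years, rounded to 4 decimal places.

4.5358 years

Periodic yield y = 0.029. Discount each cash flow and weight by its year:
  t   CF        PV=CF/(1+0.029)^t    t·PV
  1     1,375.00     1,336.2488     1,336.2488
  2     1,375.00     1,298.5897     2,597.1794
  3     1,375.00     1,261.9919     3,785.9758
  4     1,375.00     1,226.4256     4,905.7023
  5    26,375.00    22,862.0723   114,310.3617
  Σ                 27,985.3283   126,935.4679
Price P = Σ PV = 27,985.3283.
Macaulay duration = Σ(t·PV) / P = 126,935.4679 / 27,985.3283 = 4.53579 years.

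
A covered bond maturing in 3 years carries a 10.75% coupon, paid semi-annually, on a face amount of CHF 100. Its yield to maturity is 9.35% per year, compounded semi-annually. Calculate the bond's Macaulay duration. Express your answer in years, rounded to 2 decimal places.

Periodic yield y = 0.04675. Discount each cash flow and weight by its period:
  t   CF        PV=CF/(1+0.04675)^t    t·PV
  1        5.375         5.1349         5.1349
  2        5.375         4.9056         9.8112
  3        5.375         4.6865        14.0595
  4        5.375         4.4772        17.9088
  5        5.375         4.2772        21.3862
  6      105.375        80.1087       480.6523
  Σ                    103.5902       548.9530
Price P = Σ PV = 103.5902.
Macaulay duration = Σ(t·PV) / P = 548.9530 / 103.5902 = 5.29927 half-year periods.
In years: 5.29927 / 2 = 2.64964 years.

2.65 years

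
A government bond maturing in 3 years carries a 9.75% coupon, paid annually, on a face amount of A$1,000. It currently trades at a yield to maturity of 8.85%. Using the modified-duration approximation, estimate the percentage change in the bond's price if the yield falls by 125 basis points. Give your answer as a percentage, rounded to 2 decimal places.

+3.15%

Periodic yield y = 0.0885. Modified duration first:
  t   CF        PV=CF/(1+0.0885)^t    t·PV
  1        97.50        89.5728        89.5728
  2        97.50        82.2901       164.5803
  3     1,097.50       850.9798     2,552.9393
  Σ                  1,022.8427     2,807.0923
P = 1,022.8427; D_Mac = 2.74440 yrs; D_mod = 2.74440/(1+0.0885) = 2.52127 yrs.
ΔP/P ≈ -D_mod · Δy = -2.52127 × (-0.0125) = +0.031516 = +3.1516%.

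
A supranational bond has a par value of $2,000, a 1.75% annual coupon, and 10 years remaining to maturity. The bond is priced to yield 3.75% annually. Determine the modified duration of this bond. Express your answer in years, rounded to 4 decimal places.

8.8424 years

Periodic yield y = 0.0375. First find Macaulay duration:
  t   CF        PV=CF/(1+0.0375)^t    t·PV
  1        35.00        33.7349        33.7349
  2        35.00        32.5156        65.0312
  3        35.00        31.3403        94.0210
  4        35.00        30.2076       120.8302
  5        35.00        29.1157       145.5786
  6        35.00        28.0633       168.3801
  7        35.00        27.0490       189.3430
  8        35.00        26.0713       208.5706
  9        35.00        25.1290       226.1609
  10    2,035.00     1,408.2617    14,082.6167
  Σ                  1,671.4885    15,334.2674
P = 1,671.4885; Macaulay duration = 15,334.2674 / 1,671.4885 = 9.17402 years.
Modified duration = D_Mac / (1 + y) = 9.17402 / 1.0375 = 8.84243 years.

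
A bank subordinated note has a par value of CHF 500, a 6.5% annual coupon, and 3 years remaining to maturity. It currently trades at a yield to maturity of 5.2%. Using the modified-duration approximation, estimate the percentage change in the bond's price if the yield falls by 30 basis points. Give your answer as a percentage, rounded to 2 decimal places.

Periodic yield y = 0.052. Modified duration first:
  t   CF        PV=CF/(1+0.052)^t    t·PV
  1        32.50        30.8935        30.8935
  2        32.50        29.3665        58.7330
  3       532.50       457.3750     1,372.1249
  Σ                    517.6350     1,461.7514
P = 517.6350; D_Mac = 2.82390 yrs; D_mod = 2.82390/(1+0.052) = 2.68432 yrs.
ΔP/P ≈ -D_mod · Δy = -2.68432 × (-0.003) = +0.008053 = +0.8053%.

+0.81%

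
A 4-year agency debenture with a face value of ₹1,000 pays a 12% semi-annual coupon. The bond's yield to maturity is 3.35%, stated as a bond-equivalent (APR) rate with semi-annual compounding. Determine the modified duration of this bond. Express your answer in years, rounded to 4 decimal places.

3.3390 years

Periodic yield y = 0.01675. First find Macaulay duration:
  t   CF        PV=CF/(1+0.01675)^t    t·PV
  1        60.00        59.0116        59.0116
  2        60.00        58.0394       116.0788
  3        60.00        57.0833       171.2498
  4        60.00        56.1429       224.5714
  5        60.00        55.2180       276.0898
  6        60.00        54.3083       325.8498
  7        60.00        53.4136       373.8953
  8     1,060.00       928.0950     7,424.7597
  Σ                  1,321.3119     8,971.5061
P = 1,321.3119; Macaulay duration = 8,971.5061 / 1,321.3119 = 6.78985 half-year periods = 3.39492 years.
Modified duration = D_Mac / (1 + y) = 3.39492 / 1.01675 = 3.33900 years.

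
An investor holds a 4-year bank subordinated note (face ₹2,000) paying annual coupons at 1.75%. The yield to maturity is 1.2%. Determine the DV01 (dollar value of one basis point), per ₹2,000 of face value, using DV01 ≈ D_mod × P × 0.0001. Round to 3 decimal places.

Periodic yield y = 0.012.
  t   CF        PV=CF/(1+0.012)^t    t·PV
  1        35.00        34.5850        34.5850
  2        35.00        34.1749        68.3498
  3        35.00        33.7696       101.3089
  4     2,035.00     1,940.1815     7,760.7261
  Σ                  2,042.7110     7,964.9698
P = 2,042.7110; D_Mac = 3.89922 yrs; D_mod = 3.85298 yrs.
DV01 ≈ 3.85298 × 2,042.7110 × 0.0001 = 0.787052.

₹0.787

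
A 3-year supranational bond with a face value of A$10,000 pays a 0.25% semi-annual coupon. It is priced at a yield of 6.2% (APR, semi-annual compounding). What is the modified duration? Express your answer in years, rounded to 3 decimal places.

2.900 years

Periodic yield y = 0.031. First find Macaulay duration:
  t   CF        PV=CF/(1+0.031)^t    t·PV
  1        12.50        12.1242        12.1242
  2        12.50        11.7596        23.5192
  3        12.50        11.4060        34.2181
  4        12.50        11.0631        44.2522
  5        12.50        10.7304        53.6521
  6    10,012.50     8,336.6302    50,019.7812
  Σ                  8,393.7135    50,187.5470
P = 8,393.7135; Macaulay duration = 50,187.5470 / 8,393.7135 = 5.97918 half-year periods = 2.98959 years.
Modified duration = D_Mac / (1 + y) = 2.98959 / 1.031 = 2.89970 years.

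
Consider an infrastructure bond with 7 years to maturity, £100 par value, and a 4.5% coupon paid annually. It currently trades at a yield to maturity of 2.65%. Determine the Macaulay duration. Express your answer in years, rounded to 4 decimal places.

Periodic yield y = 0.0265. Discount each cash flow and weight by its year:
  t   CF        PV=CF/(1+0.0265)^t    t·PV
  1         4.50         4.3838         4.3838
  2         4.50         4.2707         8.5413
  3         4.50         4.1604        12.4812
  4         4.50         4.0530        16.2120
  5         4.50         3.9484        19.7418
  6         4.50         3.8464        23.0786
  7       104.50        87.0169       609.1183
  Σ                    111.6796       693.5571
Price P = Σ PV = 111.6796.
Macaulay duration = Σ(t·PV) / P = 693.5571 / 111.6796 = 6.21024 years.

6.2102 years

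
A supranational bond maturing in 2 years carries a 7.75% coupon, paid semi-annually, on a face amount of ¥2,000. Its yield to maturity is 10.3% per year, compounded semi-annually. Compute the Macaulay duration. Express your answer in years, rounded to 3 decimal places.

1.888 years

Periodic yield y = 0.0515. Discount each cash flow and weight by its period:
  t   CF        PV=CF/(1+0.0515)^t    t·PV
  1        77.50        73.7042        73.7042
  2        77.50        70.0944       140.1887
  3        77.50        66.6613       199.9839
  4     2,077.50     1,699.4325     6,797.7301
  Σ                  1,909.8924     7,211.6070
Price P = Σ PV = 1,909.8924.
Macaulay duration = Σ(t·PV) / P = 7,211.6070 / 1,909.8924 = 3.77592 half-year periods.
In years: 3.77592 / 2 = 1.88796 years.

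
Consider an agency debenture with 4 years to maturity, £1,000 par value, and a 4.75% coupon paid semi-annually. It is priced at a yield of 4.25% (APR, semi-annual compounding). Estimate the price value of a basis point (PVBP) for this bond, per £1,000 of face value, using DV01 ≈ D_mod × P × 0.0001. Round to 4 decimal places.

Periodic yield y = 0.02125.
  t   CF        PV=CF/(1+0.02125)^t    t·PV
  1        23.75        23.2558        23.2558
  2        23.75        22.7719        45.5438
  3        23.75        22.2981        66.8942
  4        23.75        21.8341        87.3364
  5        23.75        21.3798       106.8989
  6        23.75        20.9349       125.6095
  7        23.75        20.4993       143.4951
  8     1,023.75       865.2415     6,921.9323
  Σ                  1,018.2154     7,520.9661
P = 1,018.2154; D_Mac = 7.38642 half-year periods = 3.69321 yrs; D_mod = 3.61636 yrs.
DV01 ≈ 3.61636 × 1,018.2154 × 0.0001 = 0.368224.

£0.3682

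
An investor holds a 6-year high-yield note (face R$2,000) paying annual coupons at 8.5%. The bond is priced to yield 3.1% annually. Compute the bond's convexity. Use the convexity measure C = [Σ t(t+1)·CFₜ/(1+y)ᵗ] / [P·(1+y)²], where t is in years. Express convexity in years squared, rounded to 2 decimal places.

31.48

With y = 0.031:
  t   CF        PV=CF/(1+0.031)^t    t·PV        t(t+1)·PV
  1       170.00       164.8885       164.8885         329.7769
  2       170.00       159.9306       319.8612         959.5837
  3       170.00       155.1218       465.3655       1,861.4620
  4       170.00       150.4576       601.8306       3,009.1529
  5       170.00       145.9337       729.6685       4,378.0110
  6     2,170.00     1,806.7903    10,840.7416      75,885.1912
  Σ                  2,583.1225    13,122.3559      86,423.1776
P = 2,583.1225.
Convexity = Σ t(t+1)·PV / [P·(1+y)²] = 86,423.1776 / (2,583.1225 × 1.062961) = 31.47516.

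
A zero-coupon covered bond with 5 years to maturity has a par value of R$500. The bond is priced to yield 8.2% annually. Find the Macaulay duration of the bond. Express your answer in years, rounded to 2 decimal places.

5.00 years

A zero-coupon bond has a single cash flow at maturity, so its Macaulay duration equals its maturity: 5 years.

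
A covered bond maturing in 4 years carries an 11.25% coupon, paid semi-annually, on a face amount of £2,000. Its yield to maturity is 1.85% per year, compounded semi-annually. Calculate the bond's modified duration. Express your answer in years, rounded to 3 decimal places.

3.405 years

Periodic yield y = 0.00925. First find Macaulay duration:
  t   CF        PV=CF/(1+0.00925)^t    t·PV
  1       112.50       111.4689       111.4689
  2       112.50       110.4473       220.8946
  3       112.50       109.4350       328.3050
  4       112.50       108.4320       433.7280
  5       112.50       107.4382       537.1910
  6       112.50       106.4535       638.7210
  7       112.50       105.4778       738.3449
  8     2,112.50     1,962.4864    15,699.8911
  Σ                  2,721.6391    18,708.5445
P = 2,721.6391; Macaulay duration = 18,708.5445 / 2,721.6391 = 6.87400 half-year periods = 3.43700 years.
Modified duration = D_Mac / (1 + y) = 3.43700 / 1.00925 = 3.40550 years.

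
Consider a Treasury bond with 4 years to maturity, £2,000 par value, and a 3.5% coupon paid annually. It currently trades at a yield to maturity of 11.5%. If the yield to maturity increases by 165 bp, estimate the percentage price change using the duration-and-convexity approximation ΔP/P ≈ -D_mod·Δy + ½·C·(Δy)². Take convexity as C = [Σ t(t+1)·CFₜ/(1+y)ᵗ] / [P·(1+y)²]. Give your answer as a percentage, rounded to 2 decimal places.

With y = 0.115:
  t   CF        PV=CF/(1+0.115)^t    t·PV        t(t+1)·PV
  1        70.00        62.7803        62.7803         125.5605
  2        70.00        56.3052       112.6103         337.8310
  3        70.00        50.4979       151.4937         605.9750
  4     2,070.00     1,339.2784     5,357.1137      26,785.5687
  Σ                  1,508.8618     5,683.9981      27,854.9353
P = 1,508.8618; D_Mac = 3.76708 yrs; D_mod = 3.37854 yrs; C = 14.84920.
Duration effect: -3.37854 × (+0.0165) = -0.055746
Convexity effect: 0.5 × 14.84920 × (0.0165)² = +0.0020213
ΔP/P ≈ -0.055746 + 0.0020213 = -0.053725 = -5.3725%.

-5.37%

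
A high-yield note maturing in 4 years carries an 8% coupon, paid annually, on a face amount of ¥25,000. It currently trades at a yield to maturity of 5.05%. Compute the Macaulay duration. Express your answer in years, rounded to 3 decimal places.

3.599 years

Periodic yield y = 0.0505. Discount each cash flow and weight by its year:
  t   CF        PV=CF/(1+0.0505)^t    t·PV
  1     2,000.00     1,903.8553     1,903.8553
  2     2,000.00     1,812.3325     3,624.6650
  3     2,000.00     1,725.2094     5,175.6283
  4    27,000.00    22,170.7067    88,682.8269
  Σ                 27,612.1040    99,386.9756
Price P = Σ PV = 27,612.1040.
Macaulay duration = Σ(t·PV) / P = 99,386.9756 / 27,612.1040 = 3.59940 years.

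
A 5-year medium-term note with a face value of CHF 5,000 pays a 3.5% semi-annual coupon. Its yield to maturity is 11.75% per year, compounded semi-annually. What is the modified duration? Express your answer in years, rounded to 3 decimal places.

Periodic yield y = 0.05875. First find Macaulay duration:
  t   CF        PV=CF/(1+0.05875)^t    t·PV
  1        87.50        82.6446        82.6446
  2        87.50        78.0587       156.1174
  3        87.50        73.7272       221.1816
  4        87.50        69.6361       278.5443
  5        87.50        65.7720       328.8599
  6        87.50        62.1223       372.7338
  7        87.50        58.6751       410.7259
  8        87.50        55.4193       443.3540
  9        87.50        52.3440       471.0964
  10    5,087.50     2,874.5521    28,745.5213
  Σ                  3,472.9514    31,510.7793
P = 3,472.9514; Macaulay duration = 31,510.7793 / 3,472.9514 = 9.07320 half-year periods = 4.53660 years.
Modified duration = D_Mac / (1 + y) = 4.53660 / 1.05875 = 4.28486 years.

4.285 years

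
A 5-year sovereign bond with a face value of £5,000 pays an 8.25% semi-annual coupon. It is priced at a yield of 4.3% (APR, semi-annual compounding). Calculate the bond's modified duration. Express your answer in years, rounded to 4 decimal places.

4.1794 years

Periodic yield y = 0.0215. First find Macaulay duration:
  t   CF        PV=CF/(1+0.0215)^t    t·PV
  1       206.25       201.9090       201.9090
  2       206.25       197.6593       395.3186
  3       206.25       193.4991       580.4972
  4       206.25       189.4264       757.7055
  5       206.25       185.4394       927.1972
  6       206.25       181.5364     1,089.2184
  7       206.25       177.7155     1,244.0087
  8       206.25       173.9751     1,391.8005
  9       206.25       170.3133     1,532.8199
  10    5,206.25     4,208.6355    42,086.3545
  Σ                  5,880.1089    50,206.8294
P = 5,880.1089; Macaulay duration = 50,206.8294 / 5,880.1089 = 8.53842 half-year periods = 4.26921 years.
Modified duration = D_Mac / (1 + y) = 4.26921 / 1.0215 = 4.17935 years.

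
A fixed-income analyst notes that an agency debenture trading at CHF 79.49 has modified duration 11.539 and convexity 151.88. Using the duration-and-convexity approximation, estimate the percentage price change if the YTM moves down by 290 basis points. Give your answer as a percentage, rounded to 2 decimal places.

Duration effect: -D_mod·Δy = -11.539 × (-0.029) = +0.334631
Convexity effect: ½·C·(Δy)² = 0.5 × 151.88 × (-0.029)² = +0.06386554
ΔP/P ≈ +0.334631 + 0.06386554 = +0.39849654
= +39.849654%.

+39.85%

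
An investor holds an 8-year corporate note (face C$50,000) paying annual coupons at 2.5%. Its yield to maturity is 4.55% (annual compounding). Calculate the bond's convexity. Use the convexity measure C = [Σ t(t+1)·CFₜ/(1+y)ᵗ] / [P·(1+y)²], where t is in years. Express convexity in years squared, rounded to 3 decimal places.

58.158

With y = 0.0455:
  t   CF        PV=CF/(1+0.0455)^t    t·PV        t(t+1)·PV
  1     1,250.00     1,195.6002     1,195.6002       2,391.2004
  2     1,250.00     1,143.5679     2,287.1357       6,861.4071
  3     1,250.00     1,093.8000     3,281.3999      13,125.5995
  4     1,250.00     1,046.1979     4,184.7918      20,923.9590
  5     1,250.00     1,000.6676     5,003.3379      30,020.0272
  6     1,250.00       957.1187     5,742.7120      40,198.9843
  7     1,250.00       915.4650     6,408.2551      51,266.0409
  8    51,250.00    35,900.5889   287,204.7111   2,584,842.3999
  Σ                 43,253.0061   315,307.9437   2,749,629.6184
P = 43,253.0061.
Convexity = Σ t(t+1)·PV / [P·(1+y)²] = 2,749,629.6184 / (43,253.0061 × 1.093070) = 58.15805.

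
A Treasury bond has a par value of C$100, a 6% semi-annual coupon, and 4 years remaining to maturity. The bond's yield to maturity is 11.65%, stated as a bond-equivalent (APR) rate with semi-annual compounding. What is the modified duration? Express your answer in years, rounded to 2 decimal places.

Periodic yield y = 0.05825. First find Macaulay duration:
  t   CF        PV=CF/(1+0.05825)^t    t·PV
  1         3.00         2.8349         2.8349
  2         3.00         2.6788         5.3577
  3         3.00         2.5314         7.5941
  4         3.00         2.3920         9.5682
  5         3.00         2.2604        11.3019
  6         3.00         2.1360        12.8157
  7         3.00         2.0184        14.1287
  8       103.00        65.4834       523.8669
  Σ                     82.3352       587.4680
P = 82.3352; Macaulay duration = 587.4680 / 82.3352 = 7.13508 half-year periods = 3.56754 years.
Modified duration = D_Mac / (1 + y) = 3.56754 / 1.05825 = 3.37117 years.

3.37 years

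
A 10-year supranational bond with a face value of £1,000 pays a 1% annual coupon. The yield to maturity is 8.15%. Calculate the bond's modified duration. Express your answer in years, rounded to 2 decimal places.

8.64 years

Periodic yield y = 0.0815. First find Macaulay duration:
  t   CF        PV=CF/(1+0.0815)^t    t·PV
  1        10.00         9.2464         9.2464
  2        10.00         8.5496        17.0992
  3        10.00         7.9053        23.7160
  4        10.00         7.3096        29.2384
  5        10.00         6.7588        33.7938
  6        10.00         6.2494        37.4966
  7        10.00         5.7785        40.4494
  8        10.00         5.3430        42.7443
  9        10.00         4.9404        44.4635
  10    1,010.00       461.3772     4,613.7721
  Σ                    523.4583     4,892.0198
P = 523.4583; Macaulay duration = 4,892.0198 / 523.4583 = 9.34558 years.
Modified duration = D_Mac / (1 + y) = 9.34558 / 1.0815 = 8.64131 years.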